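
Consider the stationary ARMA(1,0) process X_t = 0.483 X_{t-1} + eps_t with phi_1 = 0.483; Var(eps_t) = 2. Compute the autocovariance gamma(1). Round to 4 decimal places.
\gamma(1) = 1.2599

Multiply the model equation by X_{t-k} and take expectations. With theta_0 = psi_0 = 1 and psi_j the MA(infinity) weights, this gives
  gamma(k) - sum_i phi_i gamma(k-i) = c_k,
  c_k = sigma^2 * sum_{j=k..q} theta_j psi_{j-k}   (c_k = 0 for k > q),
using gamma(-m) = gamma(m).
Pure AR (q = 0): c_0 = sigma^2 = 2, c_k = 0 for k >= 1.
Equations for k = 0 and k = 1 (AR order 1):
  gamma(0) = phi_1 gamma(1) + c_0
  gamma(1) = phi_1 gamma(0) + c_1
Substituting the second into the first: gamma(0) (1 - phi_1^2) = c_0 + phi_1 c_1, so
  gamma(0) = c_0 / (1 - phi_1^2) = 2 / (1 - (0.483)^2) = 2 / 0.766711 = 2.608545.
  gamma(1) = phi_1 gamma(0) = (0.483)(2.608545) = 1.259927.
Therefore gamma(1) = 1.2599 (to 4 decimal places).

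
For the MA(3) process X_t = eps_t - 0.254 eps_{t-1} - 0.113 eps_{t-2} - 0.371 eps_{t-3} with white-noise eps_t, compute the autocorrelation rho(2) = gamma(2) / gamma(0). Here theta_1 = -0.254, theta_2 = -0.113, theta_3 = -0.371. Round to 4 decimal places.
\rho(2) = -0.0154

For an MA(q) process with theta_0 = 1, the autocovariance is
  gamma(k) = sigma^2 * sum_{i=0..q-k} theta_i * theta_{i+k},
and rho(k) = gamma(k) / gamma(0). Sigma^2 cancels.
  numerator   = (1)*(-0.113) + (-0.254)*(-0.371) = -0.018766.
  denominator = (1)^2 + (-0.254)^2 + (-0.113)^2 + (-0.371)^2 = 1.214926.
  rho(2) = -0.018766 / 1.214926 = -0.0154.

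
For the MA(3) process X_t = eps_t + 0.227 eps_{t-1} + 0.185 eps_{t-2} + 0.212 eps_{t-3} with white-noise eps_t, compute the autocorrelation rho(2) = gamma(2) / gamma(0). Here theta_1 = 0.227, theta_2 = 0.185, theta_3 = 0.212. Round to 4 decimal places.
\rho(2) = 0.2062

For an MA(q) process with theta_0 = 1, the autocovariance is
  gamma(k) = sigma^2 * sum_{i=0..q-k} theta_i * theta_{i+k},
and rho(k) = gamma(k) / gamma(0). Sigma^2 cancels.
  numerator   = (1)*(0.185) + (0.227)*(0.212) = 0.233124.
  denominator = (1)^2 + (0.227)^2 + (0.185)^2 + (0.212)^2 = 1.130698.
  rho(2) = 0.233124 / 1.130698 = 0.2062.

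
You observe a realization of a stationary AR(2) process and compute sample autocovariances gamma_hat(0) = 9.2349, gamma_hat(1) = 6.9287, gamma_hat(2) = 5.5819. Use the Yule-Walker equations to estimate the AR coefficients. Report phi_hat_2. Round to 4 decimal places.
\hat\phi_{2} = 0.0950

The Yule-Walker equations for an AR(p) process read, in matrix form,
  Gamma_p phi = r_p,   with   (Gamma_p)_{ij} = gamma(|i - j|),
                       (r_p)_i = gamma(i),   i,j = 1..p.
Substitute the sample gammas (Toeplitz matrix and right-hand side of size 2):
  Gamma_p = [[9.2349, 6.9287], [6.9287, 9.2349]]
  r_p     = [6.9287, 5.5819]
Written out:
  9.2349 phi_1 + 6.9287 phi_2 = 6.9287
  6.9287 phi_1 + 9.2349 phi_2 = 5.5819
Solve by Cramer's rule:
  det = gamma(0)^2 - gamma(1)^2 = (9.2349)^2 - (6.9287)^2 = 85.28337801 - 48.00688369 = 37.27649432
  phi_hat_1 = [gamma(1) gamma(0) - gamma(1) gamma(2)] / det = [(6.9287)(9.2349) - (6.9287)(5.5819)] / 37.27649432 = 25.3105411 / 37.27649432 = 0.679
  phi_hat_2 = [gamma(0) gamma(2) - gamma(1)^2] / det = [(9.2349)(5.5819) - (6.9287)^2] / 37.27649432 = 3.54140462 / 37.27649432 = 0.095
So phi_hat = [0.6790, 0.0950].
Therefore phi_hat_2 = 0.0950.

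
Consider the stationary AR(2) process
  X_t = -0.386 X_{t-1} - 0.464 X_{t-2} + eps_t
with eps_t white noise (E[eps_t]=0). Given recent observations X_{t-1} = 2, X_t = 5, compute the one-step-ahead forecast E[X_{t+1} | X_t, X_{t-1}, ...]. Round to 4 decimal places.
E[X_{t+1} \mid \mathcal F_t] = -2.8580

For an AR(p) model X_t = c + sum_i phi_i X_{t-i} + eps_t, the
one-step-ahead conditional mean is
  E[X_{t+1} | X_t, ...] = c + sum_i phi_i X_{t+1-i}.
Substitute known values:
  E[X_{t+1} | ...] = (-0.386) * (5) + (-0.464) * (2)
                   = -2.8580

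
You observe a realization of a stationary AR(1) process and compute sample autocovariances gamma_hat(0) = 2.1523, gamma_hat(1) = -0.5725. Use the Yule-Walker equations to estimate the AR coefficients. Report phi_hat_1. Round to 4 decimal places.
\hat\phi_{1} = -0.2660

The Yule-Walker equations for an AR(p) process read, in matrix form,
  Gamma_p phi = r_p,   with   (Gamma_p)_{ij} = gamma(|i - j|),
                       (r_p)_i = gamma(i),   i,j = 1..p.
Substitute the sample gammas (Toeplitz matrix and right-hand side of size 1):
  Gamma_p = [[2.1523]]
  r_p     = [-0.5725]
With p = 1 this is the single equation gamma(0) phi_1 = gamma(1):
  phi_hat_1 = gamma(1) / gamma(0) = -0.5725 / 2.1523 = -0.2660.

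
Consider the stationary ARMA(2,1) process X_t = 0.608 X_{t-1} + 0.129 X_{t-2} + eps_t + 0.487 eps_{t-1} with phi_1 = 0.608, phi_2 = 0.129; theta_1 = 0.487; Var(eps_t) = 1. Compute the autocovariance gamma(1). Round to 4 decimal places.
\gamma(1) = 3.2133

Multiply the model equation by X_{t-k} and take expectations. With theta_0 = psi_0 = 1 and psi_j the MA(infinity) weights, this gives
  gamma(k) - sum_i phi_i gamma(k-i) = c_k,
  c_k = sigma^2 * sum_{j=k..q} theta_j psi_{j-k}   (c_k = 0 for k > q),
using gamma(-m) = gamma(m).
psi-weights needed (psi_j = theta_j + sum_i phi_i psi_{j-i}):
  psi_1 = theta_1 + phi_1 = 0.487 + (0.608) = 1.095
Right-hand sides:
  c_0 = sigma^2 (1 + theta_1 psi_1) = 1 * (1 + (0.487)(1.095)) = 1 * 1.533265 = 1.533265
  c_1 = sigma^2 theta_1 = 1 * (0.487) = 0.487
  c_2 = 0
Equations for k = 0, 1, 2 (AR order 2, c_2 = 0):
  (E0) gamma(0) = phi_1 gamma(1) + phi_2 gamma(2) + c_0
  (E1) gamma(1) = phi_1 gamma(0) + phi_2 gamma(1) + c_1
  (E2) gamma(2) = phi_1 gamma(1) + phi_2 gamma(0)
From (E1): gamma(1) = A gamma(0) + B with
  A = phi_1 / (1 - phi_2) = 0.608 / 0.871 = 0.698048,   B = c_1 / (1 - phi_2) = 0.487 / 0.871 = 0.559127.
Insert (E2) into (E0): gamma(0) (1 - phi_2^2) = phi_1 (1 + phi_2) gamma(1) + c_0.
  phi_1 (1 + phi_2) = (0.608)(1.129) = 0.686432,   1 - phi_2^2 = 0.983359.
Replace gamma(1) by A gamma(0) + B and collect gamma(0):
  gamma(0) [0.983359 - (0.686432)(0.698048)] = (0.686432)(0.559127) + 1.533265
  gamma(0) * 0.504196 = 1.917068
  gamma(0) = 1.917068 / 0.504196 = 3.802225.
  gamma(1) = A gamma(0) + B = (0.698048)(3.802225) + (0.559127) = 3.213264.
Therefore gamma(1) = 3.2133 (to 4 decimal places).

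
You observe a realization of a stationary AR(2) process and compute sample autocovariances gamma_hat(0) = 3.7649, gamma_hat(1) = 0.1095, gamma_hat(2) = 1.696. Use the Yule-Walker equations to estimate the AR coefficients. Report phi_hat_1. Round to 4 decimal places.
\hat\phi_{1} = 0.0160

The Yule-Walker equations for an AR(p) process read, in matrix form,
  Gamma_p phi = r_p,   with   (Gamma_p)_{ij} = gamma(|i - j|),
                       (r_p)_i = gamma(i),   i,j = 1..p.
Substitute the sample gammas (Toeplitz matrix and right-hand side of size 2):
  Gamma_p = [[3.7649, 0.1095], [0.1095, 3.7649]]
  r_p     = [0.1095, 1.696]
Written out:
  3.7649 phi_1 + 0.1095 phi_2 = 0.1095
  0.1095 phi_1 + 3.7649 phi_2 = 1.696
Solve by Cramer's rule:
  det = gamma(0)^2 - gamma(1)^2 = (3.7649)^2 - (0.1095)^2 = 14.17447201 - 0.01199025 = 14.16248176
  phi_hat_1 = [gamma(1) gamma(0) - gamma(1) gamma(2)] / det = [(0.1095)(3.7649) - (0.1095)(1.696)] / 14.16248176 = 0.22654455 / 14.16248176 = 0.016
  phi_hat_2 = [gamma(0) gamma(2) - gamma(1)^2] / det = [(3.7649)(1.696) - (0.1095)^2] / 14.16248176 = 6.37328015 / 14.16248176 = 0.45
So phi_hat = [0.0160, 0.4500].
Therefore phi_hat_1 = 0.0160.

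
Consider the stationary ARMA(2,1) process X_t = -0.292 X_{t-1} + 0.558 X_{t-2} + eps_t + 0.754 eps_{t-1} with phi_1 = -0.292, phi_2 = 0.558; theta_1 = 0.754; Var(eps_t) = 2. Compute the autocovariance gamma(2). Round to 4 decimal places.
\gamma(2) = 1.2183

Multiply the model equation by X_{t-k} and take expectations. With theta_0 = psi_0 = 1 and psi_j the MA(infinity) weights, this gives
  gamma(k) - sum_i phi_i gamma(k-i) = c_k,
  c_k = sigma^2 * sum_{j=k..q} theta_j psi_{j-k}   (c_k = 0 for k > q),
using gamma(-m) = gamma(m).
psi-weights needed (psi_j = theta_j + sum_i phi_i psi_{j-i}):
  psi_1 = theta_1 + phi_1 = 0.754 + (-0.292) = 0.462
Right-hand sides:
  c_0 = sigma^2 (1 + theta_1 psi_1) = 2 * (1 + (0.754)(0.462)) = 2 * 1.348348 = 2.696696
  c_1 = sigma^2 theta_1 = 2 * (0.754) = 1.508
  c_2 = 0
Equations for k = 0, 1, 2 (AR order 2, c_2 = 0):
  (E0) gamma(0) = phi_1 gamma(1) + phi_2 gamma(2) + c_0
  (E1) gamma(1) = phi_1 gamma(0) + phi_2 gamma(1) + c_1
  (E2) gamma(2) = phi_1 gamma(1) + phi_2 gamma(0)
From (E1): gamma(1) = A gamma(0) + B with
  A = phi_1 / (1 - phi_2) = -0.292 / 0.442 = -0.660633,   B = c_1 / (1 - phi_2) = 1.508 / 0.442 = 3.411765.
Insert (E2) into (E0): gamma(0) (1 - phi_2^2) = phi_1 (1 + phi_2) gamma(1) + c_0.
  phi_1 (1 + phi_2) = (-0.292)(1.558) = -0.454936,   1 - phi_2^2 = 0.688636.
Replace gamma(1) by A gamma(0) + B and collect gamma(0):
  gamma(0) [0.688636 - (-0.454936)(-0.660633)] = (-0.454936)(3.411765) + 2.696696
  gamma(0) * 0.38809 = 1.144561
  gamma(0) = 1.144561 / 0.38809 = 2.949216.
  gamma(1) = A gamma(0) + B = (-0.660633)(2.949216) + (3.411765) = 1.463414.
  gamma(2) = phi_1 gamma(1) + phi_2 gamma(0) = (-0.292)(1.463414) + (0.558)(2.949216) = 1.218346.
Therefore gamma(2) = 1.2183 (to 4 decimal places).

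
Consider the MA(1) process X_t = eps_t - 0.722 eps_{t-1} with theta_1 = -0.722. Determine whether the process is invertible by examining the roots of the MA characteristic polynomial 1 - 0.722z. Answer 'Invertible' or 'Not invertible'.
\text{Invertible}

The MA(q) characteristic polynomial is P(z) = 1 - 0.722z.
Invertibility requires all roots to lie outside the unit circle, i.e. |z| > 1 for every root.
This is linear in z: 1 + (-0.722) z = 0  =>  z = -1/(-0.722) = 1.385042,  |z| = 1.385042.
Moduli of all roots: 1.3850.
All moduli strictly greater than 1? Yes.
Verdict: Invertible.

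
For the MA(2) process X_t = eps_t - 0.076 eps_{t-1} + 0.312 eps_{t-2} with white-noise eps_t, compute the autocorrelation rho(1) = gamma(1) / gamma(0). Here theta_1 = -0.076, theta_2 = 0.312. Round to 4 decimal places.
\rho(1) = -0.0904

For an MA(q) process with theta_0 = 1, the autocovariance is
  gamma(k) = sigma^2 * sum_{i=0..q-k} theta_i * theta_{i+k},
and rho(k) = gamma(k) / gamma(0). Sigma^2 cancels.
  numerator   = (1)*(-0.076) + (-0.076)*(0.312) = -0.099712.
  denominator = (1)^2 + (-0.076)^2 + (0.312)^2 = 1.10312.
  rho(1) = -0.099712 / 1.10312 = -0.0904.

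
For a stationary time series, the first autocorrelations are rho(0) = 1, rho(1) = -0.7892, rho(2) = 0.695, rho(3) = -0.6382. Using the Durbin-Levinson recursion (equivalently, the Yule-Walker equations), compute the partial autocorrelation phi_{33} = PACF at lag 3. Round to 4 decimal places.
\phi_{33} = -0.1201

The PACF at lag k is phi_{kk}, the last component of the solution
to the Yule-Walker system G_k phi = r_k where
  (G_k)_{ij} = rho(|i - j|), (r_k)_i = rho(i), i,j = 1..k.
Equivalently, Durbin-Levinson gives phi_{kk} iteratively:
  phi_{11} = rho(1)
  phi_{kk} = [rho(k) - sum_{j=1..k-1} phi_{k-1,j} rho(k-j)]
            / [1 - sum_{j=1..k-1} phi_{k-1,j} rho(j)],
  phi_{k,j} = phi_{k-1,j} - phi_{kk} phi_{k-1,k-j},  j = 1..k-1.
Step k = 1:
  phi_11 = rho(1) = -0.7892.
Step k = 2:
  phi_22 = [rho(2) - phi_11 rho(1)] / [1 - phi_11 rho(1)] = [0.695 - (-0.7892)(-0.7892)] / [1 - (-0.7892)(-0.7892)]
         = 0.07216336 / 0.37716336 = 0.191332.
  Update: phi_21 = phi_11 - phi_22 phi_11 = -0.7892 - (0.191332)(-0.7892) = -0.638201.
Step k = 3:
  phi_33 = [rho(3) - phi_21 rho(2) - phi_22 rho(1)] / [1 - phi_21 rho(1) - phi_22 rho(2)]
    numerator   = -0.6382 - (-0.638201)(0.695) - (0.191332)(-0.7892) = -0.04365128
    denominator = 1 - (-0.638201)(-0.7892) - (0.191332)(0.695) = 0.36335621
  phi_33 = -0.04365128 / 0.36335621 = -0.1201.
Therefore phi_{33} = -0.1201.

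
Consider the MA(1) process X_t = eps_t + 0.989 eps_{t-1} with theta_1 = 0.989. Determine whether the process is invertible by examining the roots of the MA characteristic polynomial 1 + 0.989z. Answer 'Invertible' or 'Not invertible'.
\text{Invertible}

The MA(q) characteristic polynomial is P(z) = 1 + 0.989z.
Invertibility requires all roots to lie outside the unit circle, i.e. |z| > 1 for every root.
This is linear in z: 1 + (0.989) z = 0  =>  z = -1/(0.989) = -1.011122,  |z| = 1.011122.
Moduli of all roots: 1.0111.
All moduli strictly greater than 1? Yes.
Verdict: Invertible.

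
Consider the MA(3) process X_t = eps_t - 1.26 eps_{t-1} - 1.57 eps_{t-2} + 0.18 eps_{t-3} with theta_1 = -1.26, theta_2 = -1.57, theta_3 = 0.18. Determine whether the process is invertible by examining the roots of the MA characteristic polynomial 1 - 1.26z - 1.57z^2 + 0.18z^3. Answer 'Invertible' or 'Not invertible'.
\text{Not invertible}

The MA(q) characteristic polynomial is P(z) = 1 - 1.26z - 1.57z^2 + 0.18z^3.
Invertibility requires all roots to lie outside the unit circle, i.e. |z| > 1 for every root.
Degree 3: look for a simple real root z0 first, then factor out (1 - z/z0) and solve the remaining quadratic.
Testing z0 = 0.5: P(0.5) = 1 + (-1.26)(0.5) + (-1.57)(0.5)^2 + (0.18)(0.5)^3
  = 1 + (-0.63) + (-0.3925) + (0.0225) = 0.  So z_0 = 0.5 is a root, |z_0| = 0.5.
Divide out the factor (1 - 2 z) = (1 - z/z0) (since 1/z0 = 2):
  P(z) = (1 - 2 z)(1 + (0.74) z + (-0.09) z^2)
  [check: z-coef 0.74 - (2) = -1.26; z^2-coef -0.09 - (2)(0.74) = -1.57; z^3-coef -(2)(-0.09) = 0.18.]
Remaining roots from the quadratic factor 1 + (0.74) z + (-0.09) z^2:
  Set 1 + (0.74) z + (-0.09) z^2 = 0, i.e. a z^2 + b z + c = 0 with a = -0.09, b = 0.74, c = 1.
  Discriminant D = b^2 - 4ac = (0.74)^2 - 4*(-0.09)*1 = 0.5476 - (-0.36) = 0.9076.
  D >= 0, so the roots are real: z = (-b +/- sqrt(D)) / (2a) = (-0.74 +/- 0.95268) / (-0.18).
    z_1 = (-0.74 + 0.95268) / (-0.18) = -1.1816,   |z_1| = 1.1816.
    z_2 = (-0.74 - 0.95268) / (-0.18) = 9.4038,   |z_2| = 9.4038.
Moduli of all roots: 0.5000, 1.1816, 9.4038.
All moduli strictly greater than 1? No.
Verdict: Not invertible.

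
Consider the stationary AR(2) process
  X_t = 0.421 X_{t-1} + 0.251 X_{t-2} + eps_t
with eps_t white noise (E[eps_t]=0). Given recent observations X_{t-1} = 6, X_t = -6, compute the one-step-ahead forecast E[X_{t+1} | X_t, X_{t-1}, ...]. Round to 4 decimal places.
E[X_{t+1} \mid \mathcal F_t] = -1.0200

For an AR(p) model X_t = c + sum_i phi_i X_{t-i} + eps_t, the
one-step-ahead conditional mean is
  E[X_{t+1} | X_t, ...] = c + sum_i phi_i X_{t+1-i}.
Substitute known values:
  E[X_{t+1} | ...] = (0.421) * (-6) + (0.251) * (6)
                   = -1.0200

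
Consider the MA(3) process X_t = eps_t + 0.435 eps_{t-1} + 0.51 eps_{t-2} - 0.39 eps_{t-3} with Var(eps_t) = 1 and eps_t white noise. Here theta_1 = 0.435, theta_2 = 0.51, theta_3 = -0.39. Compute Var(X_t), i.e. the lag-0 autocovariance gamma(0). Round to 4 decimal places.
\gamma(0) = 1.6014

For an MA(q) process X_t = eps_t + sum_i theta_i eps_{t-i} with
Var(eps_t) = sigma^2, the variance is
  gamma(0) = sigma^2 * (1 + sum_i theta_i^2).
  sum_i theta_i^2 = (0.435)^2 + (0.51)^2 + (-0.39)^2 = 0.189225 + 0.2601 + 0.1521 = 0.601425.
  gamma(0) = 1 * (1 + 0.601425) = 1 * 1.601425 = 1.601425, which rounds to 1.6014.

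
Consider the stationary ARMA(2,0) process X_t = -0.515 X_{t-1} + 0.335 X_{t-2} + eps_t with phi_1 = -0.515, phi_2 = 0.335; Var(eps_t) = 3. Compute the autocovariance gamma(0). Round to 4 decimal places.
\gamma(0) = 8.4428

Multiply the model equation by X_{t-k} and take expectations. With theta_0 = psi_0 = 1 and psi_j the MA(infinity) weights, this gives
  gamma(k) - sum_i phi_i gamma(k-i) = c_k,
  c_k = sigma^2 * sum_{j=k..q} theta_j psi_{j-k}   (c_k = 0 for k > q),
using gamma(-m) = gamma(m).
Pure AR (q = 0): c_0 = sigma^2 = 3, c_k = 0 for k >= 1.
Equations for k = 0, 1, 2 (AR order 2, c_2 = 0):
  (E0) gamma(0) = phi_1 gamma(1) + phi_2 gamma(2) + c_0
  (E1) gamma(1) = phi_1 gamma(0) + phi_2 gamma(1) + c_1
  (E2) gamma(2) = phi_1 gamma(1) + phi_2 gamma(0)
From (E1): gamma(1) = A gamma(0) + B with
  A = phi_1 / (1 - phi_2) = -0.515 / 0.665 = -0.774436,   B = c_1 / (1 - phi_2) = 0 / 0.665 = 0.
Insert (E2) into (E0): gamma(0) (1 - phi_2^2) = phi_1 (1 + phi_2) gamma(1) + c_0.
  phi_1 (1 + phi_2) = (-0.515)(1.335) = -0.687525,   1 - phi_2^2 = 0.887775.
Replace gamma(1) by A gamma(0) + B and collect gamma(0):
  gamma(0) [0.887775 - (-0.687525)(-0.774436)] = c_0 = 3
  gamma(0) * 0.355331 = 3
  gamma(0) = 3 / 0.355331 = 8.442836.
Therefore gamma(0) = 8.4428 (to 4 decimal places).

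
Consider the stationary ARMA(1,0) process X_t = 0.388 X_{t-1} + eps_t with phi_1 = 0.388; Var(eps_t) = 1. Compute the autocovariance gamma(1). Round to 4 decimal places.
\gamma(1) = 0.4568

Multiply the model equation by X_{t-k} and take expectations. With theta_0 = psi_0 = 1 and psi_j the MA(infinity) weights, this gives
  gamma(k) - sum_i phi_i gamma(k-i) = c_k,
  c_k = sigma^2 * sum_{j=k..q} theta_j psi_{j-k}   (c_k = 0 for k > q),
using gamma(-m) = gamma(m).
Pure AR (q = 0): c_0 = sigma^2 = 1, c_k = 0 for k >= 1.
Equations for k = 0 and k = 1 (AR order 1):
  gamma(0) = phi_1 gamma(1) + c_0
  gamma(1) = phi_1 gamma(0) + c_1
Substituting the second into the first: gamma(0) (1 - phi_1^2) = c_0 + phi_1 c_1, so
  gamma(0) = c_0 / (1 - phi_1^2) = 1 / (1 - (0.388)^2) = 1 / 0.849456 = 1.177224.
  gamma(1) = phi_1 gamma(0) = (0.388)(1.177224) = 0.456763.
Therefore gamma(1) = 0.4568 (to 4 decimal places).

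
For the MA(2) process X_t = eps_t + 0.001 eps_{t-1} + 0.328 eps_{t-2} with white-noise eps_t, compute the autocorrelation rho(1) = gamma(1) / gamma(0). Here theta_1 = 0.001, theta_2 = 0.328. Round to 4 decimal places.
\rho(1) = 0.0012

For an MA(q) process with theta_0 = 1, the autocovariance is
  gamma(k) = sigma^2 * sum_{i=0..q-k} theta_i * theta_{i+k},
and rho(k) = gamma(k) / gamma(0). Sigma^2 cancels.
  numerator   = (1)*(0.001) + (0.001)*(0.328) = 0.001328.
  denominator = (1)^2 + (0.001)^2 + (0.328)^2 = 1.107585.
  rho(1) = 0.001328 / 1.107585 = 0.0012.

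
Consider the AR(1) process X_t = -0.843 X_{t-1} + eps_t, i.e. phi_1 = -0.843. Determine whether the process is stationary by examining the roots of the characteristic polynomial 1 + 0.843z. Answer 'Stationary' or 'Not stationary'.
\text{Stationary}

The AR(p) characteristic polynomial is P(z) = 1 + 0.843z.
Stationarity requires all roots to lie outside the unit circle, i.e. |z| > 1 for every root.
This is linear in z: 1 + (0.843) z = 0  =>  z = -1/(0.843) = -1.18624,  |z| = 1.18624.
Moduli of all roots: 1.1862.
All moduli strictly greater than 1? Yes.
Verdict: Stationary.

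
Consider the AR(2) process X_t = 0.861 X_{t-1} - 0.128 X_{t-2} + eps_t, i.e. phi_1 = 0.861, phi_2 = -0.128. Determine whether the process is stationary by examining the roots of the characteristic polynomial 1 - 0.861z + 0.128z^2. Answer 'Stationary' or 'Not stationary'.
\text{Stationary}

The AR(p) characteristic polynomial is P(z) = 1 - 0.861z + 0.128z^2.
Stationarity requires all roots to lie outside the unit circle, i.e. |z| > 1 for every root.
Set 1 + (-0.861) z + (0.128) z^2 = 0, i.e. a z^2 + b z + c = 0 with a = 0.128, b = -0.861, c = 1.
Discriminant D = b^2 - 4ac = (-0.861)^2 - 4*(0.128)*1 = 0.741321 - (0.512) = 0.229321.
D >= 0, so the roots are real: z = (-b +/- sqrt(D)) / (2a) = (0.861 +/- 0.478875) / (0.256).
  z_1 = (0.861 + 0.478875) / (0.256) = 5.2339,   |z_1| = 5.2339.
  z_2 = (0.861 - 0.478875) / (0.256) = 1.4927,   |z_2| = 1.4927.
Moduli of all roots: 5.2339, 1.4927.
All moduli strictly greater than 1? Yes.
Verdict: Stationary.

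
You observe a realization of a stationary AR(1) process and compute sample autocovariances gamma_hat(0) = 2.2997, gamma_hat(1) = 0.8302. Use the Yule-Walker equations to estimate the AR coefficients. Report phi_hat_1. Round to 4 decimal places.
\hat\phi_{1} = 0.3610

The Yule-Walker equations for an AR(p) process read, in matrix form,
  Gamma_p phi = r_p,   with   (Gamma_p)_{ij} = gamma(|i - j|),
                       (r_p)_i = gamma(i),   i,j = 1..p.
Substitute the sample gammas (Toeplitz matrix and right-hand side of size 1):
  Gamma_p = [[2.2997]]
  r_p     = [0.8302]
With p = 1 this is the single equation gamma(0) phi_1 = gamma(1):
  phi_hat_1 = gamma(1) / gamma(0) = 0.8302 / 2.2997 = 0.3610.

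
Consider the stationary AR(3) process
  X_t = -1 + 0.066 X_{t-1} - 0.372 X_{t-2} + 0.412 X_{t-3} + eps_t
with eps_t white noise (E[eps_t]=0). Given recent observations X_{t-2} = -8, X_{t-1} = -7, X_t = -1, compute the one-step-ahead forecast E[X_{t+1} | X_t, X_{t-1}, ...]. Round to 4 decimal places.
E[X_{t+1} \mid \mathcal F_t] = -1.7580

For an AR(p) model X_t = c + sum_i phi_i X_{t-i} + eps_t, the
one-step-ahead conditional mean is
  E[X_{t+1} | X_t, ...] = c + sum_i phi_i X_{t+1-i}.
Substitute known values:
  E[X_{t+1} | ...] = -1 + (0.066) * (-1) + (-0.372) * (-7) + (0.412) * (-8)
                   = -1.7580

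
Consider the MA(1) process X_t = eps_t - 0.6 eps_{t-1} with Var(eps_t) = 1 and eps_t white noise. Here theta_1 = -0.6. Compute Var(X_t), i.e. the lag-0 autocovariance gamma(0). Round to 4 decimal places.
\gamma(0) = 1.3600

For an MA(q) process X_t = eps_t + sum_i theta_i eps_{t-i} with
Var(eps_t) = sigma^2, the variance is
  gamma(0) = sigma^2 * (1 + sum_i theta_i^2).
  sum_i theta_i^2 = (-0.6)^2 = 0.36.
  gamma(0) = 1 * (1 + 0.36) = 1 * 1.36 = 1.36, which rounds to 1.3600.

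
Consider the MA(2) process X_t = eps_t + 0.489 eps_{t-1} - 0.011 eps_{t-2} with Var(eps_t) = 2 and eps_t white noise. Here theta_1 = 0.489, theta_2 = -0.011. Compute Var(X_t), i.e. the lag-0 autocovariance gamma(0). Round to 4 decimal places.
\gamma(0) = 2.4785

For an MA(q) process X_t = eps_t + sum_i theta_i eps_{t-i} with
Var(eps_t) = sigma^2, the variance is
  gamma(0) = sigma^2 * (1 + sum_i theta_i^2).
  sum_i theta_i^2 = (0.489)^2 + (-0.011)^2 = 0.239121 + 0.000121 = 0.239242.
  gamma(0) = 2 * (1 + 0.239242) = 2 * 1.239242 = 2.478484, which rounds to 2.4785.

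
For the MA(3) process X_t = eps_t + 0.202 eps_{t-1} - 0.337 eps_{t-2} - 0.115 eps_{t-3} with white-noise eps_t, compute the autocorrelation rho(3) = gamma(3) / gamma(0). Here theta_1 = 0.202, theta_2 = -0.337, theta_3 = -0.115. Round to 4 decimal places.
\rho(3) = -0.0985

For an MA(q) process with theta_0 = 1, the autocovariance is
  gamma(k) = sigma^2 * sum_{i=0..q-k} theta_i * theta_{i+k},
and rho(k) = gamma(k) / gamma(0). Sigma^2 cancels.
  numerator   = (1)*(-0.115) = -0.115.
  denominator = (1)^2 + (0.202)^2 + (-0.337)^2 + (-0.115)^2 = 1.167598.
  rho(3) = -0.115 / 1.167598 = -0.0985.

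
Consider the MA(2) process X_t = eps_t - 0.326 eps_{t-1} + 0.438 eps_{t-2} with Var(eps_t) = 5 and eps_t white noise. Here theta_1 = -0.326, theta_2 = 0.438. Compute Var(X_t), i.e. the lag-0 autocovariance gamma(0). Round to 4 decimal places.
\gamma(0) = 6.4906

For an MA(q) process X_t = eps_t + sum_i theta_i eps_{t-i} with
Var(eps_t) = sigma^2, the variance is
  gamma(0) = sigma^2 * (1 + sum_i theta_i^2).
  sum_i theta_i^2 = (-0.326)^2 + (0.438)^2 = 0.106276 + 0.191844 = 0.29812.
  gamma(0) = 5 * (1 + 0.29812) = 5 * 1.29812 = 6.4906.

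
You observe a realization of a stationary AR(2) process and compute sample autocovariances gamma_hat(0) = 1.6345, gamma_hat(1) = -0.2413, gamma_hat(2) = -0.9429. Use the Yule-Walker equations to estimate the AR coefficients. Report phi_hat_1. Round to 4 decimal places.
\hat\phi_{1} = -0.2380

The Yule-Walker equations for an AR(p) process read, in matrix form,
  Gamma_p phi = r_p,   with   (Gamma_p)_{ij} = gamma(|i - j|),
                       (r_p)_i = gamma(i),   i,j = 1..p.
Substitute the sample gammas (Toeplitz matrix and right-hand side of size 2):
  Gamma_p = [[1.6345, -0.2413], [-0.2413, 1.6345]]
  r_p     = [-0.2413, -0.9429]
Written out:
  1.6345 phi_1 - 0.2413 phi_2 = -0.2413
  -0.2413 phi_1 + 1.6345 phi_2 = -0.9429
Solve by Cramer's rule:
  det = gamma(0)^2 - gamma(1)^2 = (1.6345)^2 - (-0.2413)^2 = 2.67159025 - 0.05822569 = 2.61336456
  phi_hat_1 = [gamma(1) gamma(0) - gamma(1) gamma(2)] / det = [(-0.2413)(1.6345) - (-0.2413)(-0.9429)] / 2.61336456 = -0.62192662 / 2.61336456 = -0.238
  phi_hat_2 = [gamma(0) gamma(2) - gamma(1)^2] / det = [(1.6345)(-0.9429) - (-0.2413)^2] / 2.61336456 = -1.59939574 / 2.61336456 = -0.612
So phi_hat = [-0.2380, -0.6120].
Therefore phi_hat_1 = -0.2380.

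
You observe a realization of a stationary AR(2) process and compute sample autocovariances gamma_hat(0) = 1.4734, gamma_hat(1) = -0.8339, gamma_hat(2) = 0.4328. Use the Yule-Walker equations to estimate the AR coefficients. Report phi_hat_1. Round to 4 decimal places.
\hat\phi_{1} = -0.5881

The Yule-Walker equations for an AR(p) process read, in matrix form,
  Gamma_p phi = r_p,   with   (Gamma_p)_{ij} = gamma(|i - j|),
                       (r_p)_i = gamma(i),   i,j = 1..p.
Substitute the sample gammas (Toeplitz matrix and right-hand side of size 2):
  Gamma_p = [[1.4734, -0.8339], [-0.8339, 1.4734]]
  r_p     = [-0.8339, 0.4328]
Written out:
  1.4734 phi_1 - 0.8339 phi_2 = -0.8339
  -0.8339 phi_1 + 1.4734 phi_2 = 0.4328
Solve by Cramer's rule:
  det = gamma(0)^2 - gamma(1)^2 = (1.4734)^2 - (-0.8339)^2 = 2.17090756 - 0.69538921 = 1.47551835
  phi_hat_1 = [gamma(1) gamma(0) - gamma(1) gamma(2)] / det = [(-0.8339)(1.4734) - (-0.8339)(0.4328)] / 1.47551835 = -0.86775634 / 1.47551835 = -0.5881
  phi_hat_2 = [gamma(0) gamma(2) - gamma(1)^2] / det = [(1.4734)(0.4328) - (-0.8339)^2] / 1.47551835 = -0.05770169 / 1.47551835 = -0.0391
So phi_hat = [-0.5881, -0.0391].
Therefore phi_hat_1 = -0.5881.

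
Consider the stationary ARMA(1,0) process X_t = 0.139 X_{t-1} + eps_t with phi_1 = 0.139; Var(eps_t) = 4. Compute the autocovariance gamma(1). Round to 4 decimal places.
\gamma(1) = 0.5670

Multiply the model equation by X_{t-k} and take expectations. With theta_0 = psi_0 = 1 and psi_j the MA(infinity) weights, this gives
  gamma(k) - sum_i phi_i gamma(k-i) = c_k,
  c_k = sigma^2 * sum_{j=k..q} theta_j psi_{j-k}   (c_k = 0 for k > q),
using gamma(-m) = gamma(m).
Pure AR (q = 0): c_0 = sigma^2 = 4, c_k = 0 for k >= 1.
Equations for k = 0 and k = 1 (AR order 1):
  gamma(0) = phi_1 gamma(1) + c_0
  gamma(1) = phi_1 gamma(0) + c_1
Substituting the second into the first: gamma(0) (1 - phi_1^2) = c_0 + phi_1 c_1, so
  gamma(0) = c_0 / (1 - phi_1^2) = 4 / (1 - (0.139)^2) = 4 / 0.980679 = 4.078807.
  gamma(1) = phi_1 gamma(0) = (0.139)(4.078807) = 0.566954.
Therefore gamma(1) = 0.5670 (to 4 decimal places).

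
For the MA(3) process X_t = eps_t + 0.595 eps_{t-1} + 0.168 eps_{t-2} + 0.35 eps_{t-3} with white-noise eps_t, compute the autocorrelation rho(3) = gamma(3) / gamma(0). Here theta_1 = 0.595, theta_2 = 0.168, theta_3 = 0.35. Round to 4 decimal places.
\rho(3) = 0.2326

For an MA(q) process with theta_0 = 1, the autocovariance is
  gamma(k) = sigma^2 * sum_{i=0..q-k} theta_i * theta_{i+k},
and rho(k) = gamma(k) / gamma(0). Sigma^2 cancels.
  numerator   = (1)*(0.35) = 0.35.
  denominator = (1)^2 + (0.595)^2 + (0.168)^2 + (0.35)^2 = 1.504749.
  rho(3) = 0.35 / 1.504749 = 0.2326.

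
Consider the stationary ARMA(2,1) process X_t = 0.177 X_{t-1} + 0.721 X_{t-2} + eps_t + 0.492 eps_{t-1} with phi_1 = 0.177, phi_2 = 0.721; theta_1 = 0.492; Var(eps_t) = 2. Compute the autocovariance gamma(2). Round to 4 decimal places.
\gamma(2) = 11.4653

Multiply the model equation by X_{t-k} and take expectations. With theta_0 = psi_0 = 1 and psi_j the MA(infinity) weights, this gives
  gamma(k) - sum_i phi_i gamma(k-i) = c_k,
  c_k = sigma^2 * sum_{j=k..q} theta_j psi_{j-k}   (c_k = 0 for k > q),
using gamma(-m) = gamma(m).
psi-weights needed (psi_j = theta_j + sum_i phi_i psi_{j-i}):
  psi_1 = theta_1 + phi_1 = 0.492 + (0.177) = 0.669
Right-hand sides:
  c_0 = sigma^2 (1 + theta_1 psi_1) = 2 * (1 + (0.492)(0.669)) = 2 * 1.329148 = 2.658296
  c_1 = sigma^2 theta_1 = 2 * (0.492) = 0.984
  c_2 = 0
Equations for k = 0, 1, 2 (AR order 2, c_2 = 0):
  (E0) gamma(0) = phi_1 gamma(1) + phi_2 gamma(2) + c_0
  (E1) gamma(1) = phi_1 gamma(0) + phi_2 gamma(1) + c_1
  (E2) gamma(2) = phi_1 gamma(1) + phi_2 gamma(0)
From (E1): gamma(1) = A gamma(0) + B with
  A = phi_1 / (1 - phi_2) = 0.177 / 0.279 = 0.634409,   B = c_1 / (1 - phi_2) = 0.984 / 0.279 = 3.526882.
Insert (E2) into (E0): gamma(0) (1 - phi_2^2) = phi_1 (1 + phi_2) gamma(1) + c_0.
  phi_1 (1 + phi_2) = (0.177)(1.721) = 0.304617,   1 - phi_2^2 = 0.480159.
Replace gamma(1) by A gamma(0) + B and collect gamma(0):
  gamma(0) [0.480159 - (0.304617)(0.634409)] = (0.304617)(3.526882) + 2.658296
  gamma(0) * 0.286907 = 3.732644
  gamma(0) = 3.732644 / 0.286907 = 13.009928.
  gamma(1) = A gamma(0) + B = (0.634409)(13.009928) + (3.526882) = 11.780492.
  gamma(2) = phi_1 gamma(1) + phi_2 gamma(0) = (0.177)(11.780492) + (0.721)(13.009928) = 11.465305.
Therefore gamma(2) = 11.4653 (to 4 decimal places).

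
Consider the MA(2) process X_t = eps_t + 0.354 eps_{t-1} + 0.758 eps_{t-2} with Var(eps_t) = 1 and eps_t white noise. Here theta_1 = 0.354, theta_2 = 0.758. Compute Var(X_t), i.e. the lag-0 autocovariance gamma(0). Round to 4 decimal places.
\gamma(0) = 1.6999

For an MA(q) process X_t = eps_t + sum_i theta_i eps_{t-i} with
Var(eps_t) = sigma^2, the variance is
  gamma(0) = sigma^2 * (1 + sum_i theta_i^2).
  sum_i theta_i^2 = (0.354)^2 + (0.758)^2 = 0.125316 + 0.574564 = 0.69988.
  gamma(0) = 1 * (1 + 0.69988) = 1 * 1.69988 = 1.69988, which rounds to 1.6999.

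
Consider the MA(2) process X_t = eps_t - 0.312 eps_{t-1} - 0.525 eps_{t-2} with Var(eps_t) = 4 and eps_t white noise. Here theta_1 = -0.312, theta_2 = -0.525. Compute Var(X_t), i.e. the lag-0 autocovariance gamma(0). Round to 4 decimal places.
\gamma(0) = 5.4919

For an MA(q) process X_t = eps_t + sum_i theta_i eps_{t-i} with
Var(eps_t) = sigma^2, the variance is
  gamma(0) = sigma^2 * (1 + sum_i theta_i^2).
  sum_i theta_i^2 = (-0.312)^2 + (-0.525)^2 = 0.097344 + 0.275625 = 0.372969.
  gamma(0) = 4 * (1 + 0.372969) = 4 * 1.372969 = 5.491876, which rounds to 5.4919.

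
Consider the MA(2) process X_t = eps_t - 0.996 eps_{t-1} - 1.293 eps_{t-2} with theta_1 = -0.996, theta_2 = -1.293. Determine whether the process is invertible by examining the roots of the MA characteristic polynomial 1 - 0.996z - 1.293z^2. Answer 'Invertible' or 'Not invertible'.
\text{Not invertible}

The MA(q) characteristic polynomial is P(z) = 1 - 0.996z - 1.293z^2.
Invertibility requires all roots to lie outside the unit circle, i.e. |z| > 1 for every root.
Set 1 + (-0.996) z + (-1.293) z^2 = 0, i.e. a z^2 + b z + c = 0 with a = -1.293, b = -0.996, c = 1.
Discriminant D = b^2 - 4ac = (-0.996)^2 - 4*(-1.293)*1 = 0.992016 - (-5.172) = 6.164016.
D >= 0, so the roots are real: z = (-b +/- sqrt(D)) / (2a) = (0.996 +/- 2.482744) / (-2.586).
  z_1 = (0.996 + 2.482744) / (-2.586) = -1.3452,   |z_1| = 1.3452.
  z_2 = (0.996 - 2.482744) / (-2.586) = 0.5749,   |z_2| = 0.5749.
Moduli of all roots: 1.3452, 0.5749.
All moduli strictly greater than 1? No.
Verdict: Not invertible.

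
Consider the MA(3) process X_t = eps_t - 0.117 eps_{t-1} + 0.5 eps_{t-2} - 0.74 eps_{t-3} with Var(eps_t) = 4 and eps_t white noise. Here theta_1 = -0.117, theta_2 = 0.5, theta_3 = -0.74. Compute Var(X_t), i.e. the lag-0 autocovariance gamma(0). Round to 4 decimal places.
\gamma(0) = 7.2452

For an MA(q) process X_t = eps_t + sum_i theta_i eps_{t-i} with
Var(eps_t) = sigma^2, the variance is
  gamma(0) = sigma^2 * (1 + sum_i theta_i^2).
  sum_i theta_i^2 = (-0.117)^2 + (0.5)^2 + (-0.74)^2 = 0.013689 + 0.25 + 0.5476 = 0.811289.
  gamma(0) = 4 * (1 + 0.811289) = 4 * 1.811289 = 7.245156, which rounds to 7.2452.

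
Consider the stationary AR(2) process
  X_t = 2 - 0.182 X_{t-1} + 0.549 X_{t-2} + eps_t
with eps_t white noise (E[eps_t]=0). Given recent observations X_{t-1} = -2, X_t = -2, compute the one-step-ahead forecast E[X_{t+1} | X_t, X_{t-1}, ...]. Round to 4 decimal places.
E[X_{t+1} \mid \mathcal F_t] = 1.2660

For an AR(p) model X_t = c + sum_i phi_i X_{t-i} + eps_t, the
one-step-ahead conditional mean is
  E[X_{t+1} | X_t, ...] = c + sum_i phi_i X_{t+1-i}.
Substitute known values:
  E[X_{t+1} | ...] = 2 + (-0.182) * (-2) + (0.549) * (-2)
                   = 1.2660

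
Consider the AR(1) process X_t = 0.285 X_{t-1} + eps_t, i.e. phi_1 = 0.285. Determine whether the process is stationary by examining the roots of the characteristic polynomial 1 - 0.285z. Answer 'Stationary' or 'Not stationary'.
\text{Stationary}

The AR(p) characteristic polynomial is P(z) = 1 - 0.285z.
Stationarity requires all roots to lie outside the unit circle, i.e. |z| > 1 for every root.
This is linear in z: 1 + (-0.285) z = 0  =>  z = -1/(-0.285) = 3.508772,  |z| = 3.508772.
Moduli of all roots: 3.5088.
All moduli strictly greater than 1? Yes.
Verdict: Stationary.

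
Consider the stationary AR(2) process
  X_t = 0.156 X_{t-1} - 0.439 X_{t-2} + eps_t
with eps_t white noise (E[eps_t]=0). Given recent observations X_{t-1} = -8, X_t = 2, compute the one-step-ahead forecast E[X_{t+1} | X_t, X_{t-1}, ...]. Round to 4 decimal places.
E[X_{t+1} \mid \mathcal F_t] = 3.8240

For an AR(p) model X_t = c + sum_i phi_i X_{t-i} + eps_t, the
one-step-ahead conditional mean is
  E[X_{t+1} | X_t, ...] = c + sum_i phi_i X_{t+1-i}.
Substitute known values:
  E[X_{t+1} | ...] = (0.156) * (2) + (-0.439) * (-8)
                   = 3.8240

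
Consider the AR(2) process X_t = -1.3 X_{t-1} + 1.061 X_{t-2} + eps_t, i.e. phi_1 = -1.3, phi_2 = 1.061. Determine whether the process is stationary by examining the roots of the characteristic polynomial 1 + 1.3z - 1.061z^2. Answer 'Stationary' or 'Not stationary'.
\text{Not stationary}

The AR(p) characteristic polynomial is P(z) = 1 + 1.3z - 1.061z^2.
Stationarity requires all roots to lie outside the unit circle, i.e. |z| > 1 for every root.
Set 1 + (1.3) z + (-1.061) z^2 = 0, i.e. a z^2 + b z + c = 0 with a = -1.061, b = 1.3, c = 1.
Discriminant D = b^2 - 4ac = (1.3)^2 - 4*(-1.061)*1 = 1.69 - (-4.244) = 5.934.
D >= 0, so the roots are real: z = (-b +/- sqrt(D)) / (2a) = (-1.3 +/- 2.43598) / (-2.122).
  z_1 = (-1.3 + 2.43598) / (-2.122) = -0.5353,   |z_1| = 0.5353.
  z_2 = (-1.3 - 2.43598) / (-2.122) = 1.7606,   |z_2| = 1.7606.
Moduli of all roots: 0.5353, 1.7606.
All moduli strictly greater than 1? No.
Verdict: Not stationary.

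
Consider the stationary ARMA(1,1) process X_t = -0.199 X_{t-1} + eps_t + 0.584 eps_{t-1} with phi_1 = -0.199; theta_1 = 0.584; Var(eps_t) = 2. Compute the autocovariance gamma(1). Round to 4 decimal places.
\gamma(1) = 0.7086

Multiply the model equation by X_{t-k} and take expectations. With theta_0 = psi_0 = 1 and psi_j the MA(infinity) weights, this gives
  gamma(k) - sum_i phi_i gamma(k-i) = c_k,
  c_k = sigma^2 * sum_{j=k..q} theta_j psi_{j-k}   (c_k = 0 for k > q),
using gamma(-m) = gamma(m).
psi-weights needed (psi_j = theta_j + sum_i phi_i psi_{j-i}):
  psi_1 = theta_1 + phi_1 = 0.584 + (-0.199) = 0.385
Right-hand sides:
  c_0 = sigma^2 (1 + theta_1 psi_1) = 2 * (1 + (0.584)(0.385)) = 2 * 1.22484 = 2.44968
  c_1 = sigma^2 theta_1 = 2 * (0.584) = 1.168
  c_2 = 0
Equations for k = 0 and k = 1 (AR order 1):
  gamma(0) = phi_1 gamma(1) + c_0
  gamma(1) = phi_1 gamma(0) + c_1
Substituting the second into the first: gamma(0) (1 - phi_1^2) = c_0 + phi_1 c_1, so
  gamma(0) = (c_0 + phi_1 c_1) / (1 - phi_1^2) = (2.44968 + (-0.199)(1.168)) / (1 - (-0.199)^2) = 2.217248 / 0.960399 = 2.308674.
  gamma(1) = phi_1 gamma(0) + c_1 = (-0.199)(2.308674) + (1.168) = 0.708574.
Therefore gamma(1) = 0.7086 (to 4 decimal places).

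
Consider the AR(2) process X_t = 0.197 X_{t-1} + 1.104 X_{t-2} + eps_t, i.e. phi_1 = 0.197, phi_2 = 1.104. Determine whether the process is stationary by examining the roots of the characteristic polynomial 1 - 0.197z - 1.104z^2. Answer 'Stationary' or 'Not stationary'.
\text{Not stationary}

The AR(p) characteristic polynomial is P(z) = 1 - 0.197z - 1.104z^2.
Stationarity requires all roots to lie outside the unit circle, i.e. |z| > 1 for every root.
Set 1 + (-0.197) z + (-1.104) z^2 = 0, i.e. a z^2 + b z + c = 0 with a = -1.104, b = -0.197, c = 1.
Discriminant D = b^2 - 4ac = (-0.197)^2 - 4*(-1.104)*1 = 0.038809 - (-4.416) = 4.454809.
D >= 0, so the roots are real: z = (-b +/- sqrt(D)) / (2a) = (0.197 +/- 2.110642) / (-2.208).
  z_1 = (0.197 + 2.110642) / (-2.208) = -1.0451,   |z_1| = 1.0451.
  z_2 = (0.197 - 2.110642) / (-2.208) = 0.8667,   |z_2| = 0.8667.
Moduli of all roots: 1.0451, 0.8667.
All moduli strictly greater than 1? No.
Verdict: Not stationary.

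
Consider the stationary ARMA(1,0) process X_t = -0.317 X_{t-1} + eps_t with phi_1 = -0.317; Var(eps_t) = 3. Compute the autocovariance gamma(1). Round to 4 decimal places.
\gamma(1) = -1.0572

Multiply the model equation by X_{t-k} and take expectations. With theta_0 = psi_0 = 1 and psi_j the MA(infinity) weights, this gives
  gamma(k) - sum_i phi_i gamma(k-i) = c_k,
  c_k = sigma^2 * sum_{j=k..q} theta_j psi_{j-k}   (c_k = 0 for k > q),
using gamma(-m) = gamma(m).
Pure AR (q = 0): c_0 = sigma^2 = 3, c_k = 0 for k >= 1.
Equations for k = 0 and k = 1 (AR order 1):
  gamma(0) = phi_1 gamma(1) + c_0
  gamma(1) = phi_1 gamma(0) + c_1
Substituting the second into the first: gamma(0) (1 - phi_1^2) = c_0 + phi_1 c_1, so
  gamma(0) = c_0 / (1 - phi_1^2) = 3 / (1 - (-0.317)^2) = 3 / 0.899511 = 3.335145.
  gamma(1) = phi_1 gamma(0) = (-0.317)(3.335145) = -1.057241.
Therefore gamma(1) = -1.0572 (to 4 decimal places).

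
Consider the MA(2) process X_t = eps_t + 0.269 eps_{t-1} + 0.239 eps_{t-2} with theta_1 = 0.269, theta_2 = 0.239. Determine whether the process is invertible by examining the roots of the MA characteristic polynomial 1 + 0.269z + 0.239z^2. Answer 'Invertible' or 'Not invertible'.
\text{Invertible}

The MA(q) characteristic polynomial is P(z) = 1 + 0.269z + 0.239z^2.
Invertibility requires all roots to lie outside the unit circle, i.e. |z| > 1 for every root.
Set 1 + (0.269) z + (0.239) z^2 = 0, i.e. a z^2 + b z + c = 0 with a = 0.239, b = 0.269, c = 1.
Discriminant D = b^2 - 4ac = (0.269)^2 - 4*(0.239)*1 = 0.072361 - (0.956) = -0.883639.
D < 0, so the roots are the complex-conjugate pair z = (-b +/- i sqrt(-D)) / (2a) = -0.5628 +/- 1.9666i.
For a conjugate pair |z|^2 = z * conj(z) = (product of roots) = c/a = 1/(0.239) = 4.1841, so |z| = sqrt(4.1841) = 2.0455 for both roots.
Moduli of all roots: 2.0455, 2.0455.
All moduli strictly greater than 1? Yes.
Verdict: Invertible.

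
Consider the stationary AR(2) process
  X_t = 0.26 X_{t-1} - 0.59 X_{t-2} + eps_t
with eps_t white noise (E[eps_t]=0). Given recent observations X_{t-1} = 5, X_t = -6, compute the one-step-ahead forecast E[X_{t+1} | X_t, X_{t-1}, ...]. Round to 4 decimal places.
E[X_{t+1} \mid \mathcal F_t] = -4.5100

For an AR(p) model X_t = c + sum_i phi_i X_{t-i} + eps_t, the
one-step-ahead conditional mean is
  E[X_{t+1} | X_t, ...] = c + sum_i phi_i X_{t+1-i}.
Substitute known values:
  E[X_{t+1} | ...] = (0.26) * (-6) + (-0.59) * (5)
                   = -4.5100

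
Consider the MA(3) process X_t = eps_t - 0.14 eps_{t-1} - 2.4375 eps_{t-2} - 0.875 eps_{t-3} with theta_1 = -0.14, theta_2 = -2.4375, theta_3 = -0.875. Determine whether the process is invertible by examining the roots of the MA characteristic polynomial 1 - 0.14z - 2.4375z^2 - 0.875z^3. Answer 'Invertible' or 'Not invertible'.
\text{Not invertible}

The MA(q) characteristic polynomial is P(z) = 1 - 0.14z - 2.4375z^2 - 0.875z^3.
Invertibility requires all roots to lie outside the unit circle, i.e. |z| > 1 for every root.
Degree 3: look for a simple real root z0 first, then factor out (1 - z/z0) and solve the remaining quadratic.
Testing z0 = -0.8: P(-0.8) = 1 + (-0.14)(-0.8) + (-2.4375)(-0.8)^2 + (-0.875)(-0.8)^3
  = 1 + (0.112) + (-1.56) + (0.448) = 0.  So z_0 = -0.8 is a root, |z_0| = 0.8.
Divide out the factor (1 + 1.25 z) = (1 - z/z0) (since 1/z0 = -1.25):
  P(z) = (1 + 1.25 z)(1 + (-1.39) z + (-0.7) z^2)
  [check: z-coef -1.39 - (-1.25) = -0.14; z^2-coef -0.7 - (-1.25)(-1.39) = -2.4375; z^3-coef -(-1.25)(-0.7) = -0.875.]
Remaining roots from the quadratic factor 1 + (-1.39) z + (-0.7) z^2:
  Set 1 + (-1.39) z + (-0.7) z^2 = 0, i.e. a z^2 + b z + c = 0 with a = -0.7, b = -1.39, c = 1.
  Discriminant D = b^2 - 4ac = (-1.39)^2 - 4*(-0.7)*1 = 1.9321 - (-2.8) = 4.7321.
  D >= 0, so the roots are real: z = (-b +/- sqrt(D)) / (2a) = (1.39 +/- 2.175339) / (-1.4).
    z_1 = (1.39 + 2.175339) / (-1.4) = -2.5467,   |z_1| = 2.5467.
    z_2 = (1.39 - 2.175339) / (-1.4) = 0.561,   |z_2| = 0.561.
Moduli of all roots: 0.8000, 2.5467, 0.5610.
All moduli strictly greater than 1? No.
Verdict: Not invertible.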